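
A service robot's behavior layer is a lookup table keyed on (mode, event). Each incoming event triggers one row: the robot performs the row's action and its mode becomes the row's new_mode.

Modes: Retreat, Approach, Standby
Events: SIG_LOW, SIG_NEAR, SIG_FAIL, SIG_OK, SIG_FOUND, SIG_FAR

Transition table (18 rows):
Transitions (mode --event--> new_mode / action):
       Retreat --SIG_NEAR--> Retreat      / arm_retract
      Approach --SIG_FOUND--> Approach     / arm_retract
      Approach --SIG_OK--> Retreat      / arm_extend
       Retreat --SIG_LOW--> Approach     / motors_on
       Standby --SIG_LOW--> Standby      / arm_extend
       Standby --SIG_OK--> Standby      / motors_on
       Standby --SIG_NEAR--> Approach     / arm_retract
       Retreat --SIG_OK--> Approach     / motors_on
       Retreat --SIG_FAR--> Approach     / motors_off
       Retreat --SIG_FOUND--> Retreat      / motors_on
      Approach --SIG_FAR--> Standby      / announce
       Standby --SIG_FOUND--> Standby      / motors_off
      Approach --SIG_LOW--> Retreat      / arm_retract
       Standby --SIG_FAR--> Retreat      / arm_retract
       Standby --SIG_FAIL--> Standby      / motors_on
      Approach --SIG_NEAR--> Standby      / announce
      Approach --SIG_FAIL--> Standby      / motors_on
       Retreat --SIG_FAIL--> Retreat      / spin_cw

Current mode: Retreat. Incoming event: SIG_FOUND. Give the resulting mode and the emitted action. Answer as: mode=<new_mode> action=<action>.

current mode = Retreat; filter table to that mode:
  (Retreat, SIG_NEAR) → (Retreat, arm_retract)
  (Retreat, SIG_LOW) → (Approach, motors_on)
  (Retreat, SIG_OK) → (Approach, motors_on)
  (Retreat, SIG_FAR) → (Approach, motors_off)
  (Retreat, SIG_FOUND) → (Retreat, motors_on)  ← event matches
  (Retreat, SIG_FAIL) → (Retreat, spin_cw)
event = SIG_FOUND selects (Retreat, motors_on)

mode=Retreat action=motors_on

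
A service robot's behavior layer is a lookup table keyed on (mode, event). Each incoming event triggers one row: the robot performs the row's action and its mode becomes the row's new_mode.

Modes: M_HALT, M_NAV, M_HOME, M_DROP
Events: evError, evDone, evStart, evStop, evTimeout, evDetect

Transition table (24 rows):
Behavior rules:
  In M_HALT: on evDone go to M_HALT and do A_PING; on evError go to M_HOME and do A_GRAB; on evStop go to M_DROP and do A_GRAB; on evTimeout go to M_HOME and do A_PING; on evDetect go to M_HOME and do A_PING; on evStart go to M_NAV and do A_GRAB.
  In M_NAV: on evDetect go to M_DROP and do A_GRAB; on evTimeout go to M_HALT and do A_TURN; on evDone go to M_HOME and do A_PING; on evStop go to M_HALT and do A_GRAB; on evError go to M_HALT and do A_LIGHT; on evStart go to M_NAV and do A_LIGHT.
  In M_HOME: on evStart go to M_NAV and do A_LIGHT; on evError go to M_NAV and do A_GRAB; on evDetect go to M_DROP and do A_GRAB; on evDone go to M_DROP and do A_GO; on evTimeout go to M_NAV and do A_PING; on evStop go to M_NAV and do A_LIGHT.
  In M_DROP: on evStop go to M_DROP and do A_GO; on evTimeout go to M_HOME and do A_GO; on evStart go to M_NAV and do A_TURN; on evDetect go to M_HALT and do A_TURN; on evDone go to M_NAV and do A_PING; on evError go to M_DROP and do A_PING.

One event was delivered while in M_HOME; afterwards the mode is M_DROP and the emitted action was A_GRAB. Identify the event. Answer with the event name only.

evDetect

try evError: (M_HOME, evError) → (M_NAV, A_GRAB)
try evDone: (M_HOME, evDone) → (M_DROP, A_GO)
try evStart: (M_HOME, evStart) → (M_NAV, A_LIGHT)
try evStop: (M_HOME, evStop) → (M_NAV, A_LIGHT)
try evTimeout: (M_HOME, evTimeout) → (M_NAV, A_PING)
try evDetect: (M_HOME, evDetect) → (M_DROP, A_GRAB)  ← matches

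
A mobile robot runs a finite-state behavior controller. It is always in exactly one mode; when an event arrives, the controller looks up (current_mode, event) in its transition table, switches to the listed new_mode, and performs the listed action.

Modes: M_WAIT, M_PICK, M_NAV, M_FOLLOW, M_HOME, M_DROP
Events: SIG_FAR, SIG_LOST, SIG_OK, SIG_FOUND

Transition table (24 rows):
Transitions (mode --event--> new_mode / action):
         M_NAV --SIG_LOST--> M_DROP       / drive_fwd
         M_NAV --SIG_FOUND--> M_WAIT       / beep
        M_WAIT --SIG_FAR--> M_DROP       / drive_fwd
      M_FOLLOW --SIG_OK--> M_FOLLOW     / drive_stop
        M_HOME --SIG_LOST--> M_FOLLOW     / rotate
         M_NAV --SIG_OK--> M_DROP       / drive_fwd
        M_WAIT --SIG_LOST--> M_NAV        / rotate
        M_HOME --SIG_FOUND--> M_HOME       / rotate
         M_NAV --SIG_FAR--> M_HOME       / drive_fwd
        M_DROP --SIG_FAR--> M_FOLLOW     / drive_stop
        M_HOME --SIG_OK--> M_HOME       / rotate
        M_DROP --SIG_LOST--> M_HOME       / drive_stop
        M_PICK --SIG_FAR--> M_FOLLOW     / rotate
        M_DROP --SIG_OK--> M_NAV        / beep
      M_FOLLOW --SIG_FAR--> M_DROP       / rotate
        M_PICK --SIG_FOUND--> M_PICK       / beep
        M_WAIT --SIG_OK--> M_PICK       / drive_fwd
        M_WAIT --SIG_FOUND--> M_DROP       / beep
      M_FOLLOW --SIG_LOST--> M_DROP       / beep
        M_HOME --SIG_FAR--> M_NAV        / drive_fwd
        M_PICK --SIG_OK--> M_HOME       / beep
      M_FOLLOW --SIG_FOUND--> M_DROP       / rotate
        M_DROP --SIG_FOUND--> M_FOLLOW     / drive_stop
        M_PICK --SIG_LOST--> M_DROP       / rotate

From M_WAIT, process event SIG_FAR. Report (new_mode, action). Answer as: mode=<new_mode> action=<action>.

current mode = M_WAIT; filter table to that mode:
  (M_WAIT, SIG_FAR) → (M_DROP, drive_fwd)  ← event matches
  (M_WAIT, SIG_LOST) → (M_NAV, rotate)
  (M_WAIT, SIG_OK) → (M_PICK, drive_fwd)
  (M_WAIT, SIG_FOUND) → (M_DROP, beep)
event = SIG_FAR selects (M_DROP, drive_fwd)

mode=M_DROP action=drive_fwd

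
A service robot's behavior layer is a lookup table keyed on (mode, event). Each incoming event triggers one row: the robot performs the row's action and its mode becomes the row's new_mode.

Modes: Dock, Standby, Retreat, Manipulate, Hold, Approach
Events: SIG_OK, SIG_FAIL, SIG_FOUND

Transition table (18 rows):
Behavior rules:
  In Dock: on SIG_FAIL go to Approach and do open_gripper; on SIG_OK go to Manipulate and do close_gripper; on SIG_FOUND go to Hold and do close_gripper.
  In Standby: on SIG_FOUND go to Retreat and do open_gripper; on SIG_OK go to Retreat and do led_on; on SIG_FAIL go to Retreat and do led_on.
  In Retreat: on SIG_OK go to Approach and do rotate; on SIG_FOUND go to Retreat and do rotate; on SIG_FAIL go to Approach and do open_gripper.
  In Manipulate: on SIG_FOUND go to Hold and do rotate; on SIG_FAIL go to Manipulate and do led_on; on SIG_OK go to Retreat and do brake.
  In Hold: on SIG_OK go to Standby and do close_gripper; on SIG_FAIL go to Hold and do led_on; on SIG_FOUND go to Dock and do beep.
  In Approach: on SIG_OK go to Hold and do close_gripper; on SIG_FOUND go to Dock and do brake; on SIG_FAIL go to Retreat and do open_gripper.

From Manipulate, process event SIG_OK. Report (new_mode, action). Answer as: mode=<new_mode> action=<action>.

mode=Retreat action=brake

current mode = Manipulate; filter table to that mode:
  (Manipulate, SIG_FOUND) → (Hold, rotate)
  (Manipulate, SIG_FAIL) → (Manipulate, led_on)
  (Manipulate, SIG_OK) → (Retreat, brake)  ← event matches
event = SIG_OK selects (Retreat, brake)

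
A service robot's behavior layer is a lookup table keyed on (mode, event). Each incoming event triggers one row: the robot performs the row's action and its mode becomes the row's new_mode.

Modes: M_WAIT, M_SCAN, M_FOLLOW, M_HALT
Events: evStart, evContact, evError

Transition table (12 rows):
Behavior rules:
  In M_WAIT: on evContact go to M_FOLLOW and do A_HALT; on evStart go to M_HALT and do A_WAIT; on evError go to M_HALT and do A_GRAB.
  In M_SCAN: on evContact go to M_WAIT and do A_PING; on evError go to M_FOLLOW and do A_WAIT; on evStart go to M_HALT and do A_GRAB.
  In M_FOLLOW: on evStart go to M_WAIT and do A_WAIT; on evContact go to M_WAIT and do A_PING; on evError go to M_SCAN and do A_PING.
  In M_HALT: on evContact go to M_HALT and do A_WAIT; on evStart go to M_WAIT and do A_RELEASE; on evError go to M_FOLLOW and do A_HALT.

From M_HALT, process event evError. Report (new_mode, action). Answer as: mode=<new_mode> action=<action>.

current mode = M_HALT; filter table to that mode:
  (M_HALT, evContact) → (M_HALT, A_WAIT)
  (M_HALT, evStart) → (M_WAIT, A_RELEASE)
  (M_HALT, evError) → (M_FOLLOW, A_HALT)  ← event matches
event = evError selects (M_FOLLOW, A_HALT)

mode=M_FOLLOW action=A_HALT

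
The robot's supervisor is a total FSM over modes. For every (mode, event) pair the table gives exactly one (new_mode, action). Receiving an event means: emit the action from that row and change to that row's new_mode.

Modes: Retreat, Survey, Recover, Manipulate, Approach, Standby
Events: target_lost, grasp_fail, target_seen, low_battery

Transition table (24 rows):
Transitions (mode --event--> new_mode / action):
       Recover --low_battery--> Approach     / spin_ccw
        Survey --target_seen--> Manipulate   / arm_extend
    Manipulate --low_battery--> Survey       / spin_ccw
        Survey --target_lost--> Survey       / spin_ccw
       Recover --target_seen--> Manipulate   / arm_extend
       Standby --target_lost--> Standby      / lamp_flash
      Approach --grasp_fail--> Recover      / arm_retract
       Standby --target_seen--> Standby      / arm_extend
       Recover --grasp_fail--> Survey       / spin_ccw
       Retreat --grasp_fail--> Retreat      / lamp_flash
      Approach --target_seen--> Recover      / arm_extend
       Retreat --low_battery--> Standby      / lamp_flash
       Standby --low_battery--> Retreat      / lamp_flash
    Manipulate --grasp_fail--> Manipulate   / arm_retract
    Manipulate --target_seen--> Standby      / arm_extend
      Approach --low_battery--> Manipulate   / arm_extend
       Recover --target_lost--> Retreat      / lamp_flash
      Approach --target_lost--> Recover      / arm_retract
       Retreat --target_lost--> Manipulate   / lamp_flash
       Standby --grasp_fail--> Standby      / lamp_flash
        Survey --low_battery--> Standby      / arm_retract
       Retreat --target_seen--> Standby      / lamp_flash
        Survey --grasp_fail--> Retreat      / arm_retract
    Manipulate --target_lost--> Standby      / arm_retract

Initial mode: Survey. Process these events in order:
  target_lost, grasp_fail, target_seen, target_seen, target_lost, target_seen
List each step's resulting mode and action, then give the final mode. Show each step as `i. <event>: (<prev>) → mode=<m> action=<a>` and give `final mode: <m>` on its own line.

final mode: Standby

1. target_lost: (Survey) → mode=Survey action=spin_ccw
2. grasp_fail: (Survey) → mode=Retreat action=arm_retract
3. target_seen: (Retreat) → mode=Standby action=lamp_flash
4. target_seen: (Standby) → mode=Standby action=arm_extend
5. target_lost: (Standby) → mode=Standby action=lamp_flash
6. target_seen: (Standby) → mode=Standby action=arm_extend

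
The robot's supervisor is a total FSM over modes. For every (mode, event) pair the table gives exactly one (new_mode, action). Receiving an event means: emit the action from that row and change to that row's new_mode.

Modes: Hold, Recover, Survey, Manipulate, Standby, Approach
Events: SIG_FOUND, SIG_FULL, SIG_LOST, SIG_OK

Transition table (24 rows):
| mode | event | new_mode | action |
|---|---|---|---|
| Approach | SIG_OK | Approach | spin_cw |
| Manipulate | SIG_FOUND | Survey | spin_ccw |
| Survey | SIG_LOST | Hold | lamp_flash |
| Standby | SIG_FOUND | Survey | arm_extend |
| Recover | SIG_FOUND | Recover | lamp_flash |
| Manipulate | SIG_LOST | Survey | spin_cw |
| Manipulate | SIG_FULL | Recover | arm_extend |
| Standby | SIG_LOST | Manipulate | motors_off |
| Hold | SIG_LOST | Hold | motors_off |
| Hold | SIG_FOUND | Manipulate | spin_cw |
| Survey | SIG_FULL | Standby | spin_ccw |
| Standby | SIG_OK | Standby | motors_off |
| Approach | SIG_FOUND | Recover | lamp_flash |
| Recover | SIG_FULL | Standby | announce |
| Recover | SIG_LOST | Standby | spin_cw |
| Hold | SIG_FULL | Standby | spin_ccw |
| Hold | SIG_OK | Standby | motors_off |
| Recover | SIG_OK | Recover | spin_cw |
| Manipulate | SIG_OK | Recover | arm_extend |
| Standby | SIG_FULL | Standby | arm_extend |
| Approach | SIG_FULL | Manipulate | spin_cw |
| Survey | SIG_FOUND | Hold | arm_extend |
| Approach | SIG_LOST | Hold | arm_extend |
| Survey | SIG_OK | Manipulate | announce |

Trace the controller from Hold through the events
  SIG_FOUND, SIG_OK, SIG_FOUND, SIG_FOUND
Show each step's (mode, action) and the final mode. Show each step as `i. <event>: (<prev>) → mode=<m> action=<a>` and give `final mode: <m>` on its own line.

final mode: Recover

1. SIG_FOUND: (Hold) → mode=Manipulate action=spin_cw
2. SIG_OK: (Manipulate) → mode=Recover action=arm_extend
3. SIG_FOUND: (Recover) → mode=Recover action=lamp_flash
4. SIG_FOUND: (Recover) → mode=Recover action=lamp_flash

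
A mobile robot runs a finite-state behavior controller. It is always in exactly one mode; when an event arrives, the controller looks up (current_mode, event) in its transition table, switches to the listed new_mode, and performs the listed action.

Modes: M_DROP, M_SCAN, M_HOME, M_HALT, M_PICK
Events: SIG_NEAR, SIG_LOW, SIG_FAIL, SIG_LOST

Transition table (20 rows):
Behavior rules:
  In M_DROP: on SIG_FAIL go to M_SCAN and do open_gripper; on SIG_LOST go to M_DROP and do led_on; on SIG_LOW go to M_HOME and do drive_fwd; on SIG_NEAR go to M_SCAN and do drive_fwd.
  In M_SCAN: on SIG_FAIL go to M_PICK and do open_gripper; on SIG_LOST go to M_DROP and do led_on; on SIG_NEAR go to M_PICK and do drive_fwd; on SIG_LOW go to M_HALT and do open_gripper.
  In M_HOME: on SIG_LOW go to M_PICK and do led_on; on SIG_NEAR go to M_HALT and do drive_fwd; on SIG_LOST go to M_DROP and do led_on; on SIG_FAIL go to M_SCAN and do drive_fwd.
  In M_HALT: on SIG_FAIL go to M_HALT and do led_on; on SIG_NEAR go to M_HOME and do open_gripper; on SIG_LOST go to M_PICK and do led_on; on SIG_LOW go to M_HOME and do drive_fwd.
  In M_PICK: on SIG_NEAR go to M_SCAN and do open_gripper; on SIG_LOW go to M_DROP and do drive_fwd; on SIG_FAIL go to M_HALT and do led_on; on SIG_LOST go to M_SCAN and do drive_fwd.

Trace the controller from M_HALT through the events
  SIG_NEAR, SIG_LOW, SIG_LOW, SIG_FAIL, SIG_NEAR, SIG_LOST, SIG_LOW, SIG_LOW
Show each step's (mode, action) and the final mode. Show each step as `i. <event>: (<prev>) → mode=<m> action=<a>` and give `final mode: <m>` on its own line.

final mode: M_HOME

1. SIG_NEAR: (M_HALT) → mode=M_HOME action=open_gripper
2. SIG_LOW: (M_HOME) → mode=M_PICK action=led_on
3. SIG_LOW: (M_PICK) → mode=M_DROP action=drive_fwd
4. SIG_FAIL: (M_DROP) → mode=M_SCAN action=open_gripper
5. SIG_NEAR: (M_SCAN) → mode=M_PICK action=drive_fwd
6. SIG_LOST: (M_PICK) → mode=M_SCAN action=drive_fwd
7. SIG_LOW: (M_SCAN) → mode=M_HALT action=open_gripper
8. SIG_LOW: (M_HALT) → mode=M_HOME action=drive_fwd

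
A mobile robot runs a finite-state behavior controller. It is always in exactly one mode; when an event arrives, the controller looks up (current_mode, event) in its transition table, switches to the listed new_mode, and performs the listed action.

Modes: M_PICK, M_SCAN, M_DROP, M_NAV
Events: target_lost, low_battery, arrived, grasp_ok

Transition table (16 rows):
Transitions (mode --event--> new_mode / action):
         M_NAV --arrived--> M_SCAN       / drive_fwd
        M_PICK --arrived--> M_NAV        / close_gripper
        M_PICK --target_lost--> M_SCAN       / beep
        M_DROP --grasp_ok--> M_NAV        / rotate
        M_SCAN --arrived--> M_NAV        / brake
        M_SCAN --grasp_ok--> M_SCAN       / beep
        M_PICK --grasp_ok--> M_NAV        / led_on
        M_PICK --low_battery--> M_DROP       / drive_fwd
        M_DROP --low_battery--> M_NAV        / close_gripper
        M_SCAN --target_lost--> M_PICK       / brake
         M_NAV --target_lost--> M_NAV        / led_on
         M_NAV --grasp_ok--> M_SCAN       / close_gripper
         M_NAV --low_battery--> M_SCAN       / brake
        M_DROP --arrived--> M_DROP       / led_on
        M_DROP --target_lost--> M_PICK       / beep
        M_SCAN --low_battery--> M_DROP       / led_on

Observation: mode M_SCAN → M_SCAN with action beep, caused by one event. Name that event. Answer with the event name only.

grasp_ok

try target_lost: (M_SCAN, target_lost) → (M_PICK, brake)
try low_battery: (M_SCAN, low_battery) → (M_DROP, led_on)
try arrived: (M_SCAN, arrived) → (M_NAV, brake)
try grasp_ok: (M_SCAN, grasp_ok) → (M_SCAN, beep)  ← matches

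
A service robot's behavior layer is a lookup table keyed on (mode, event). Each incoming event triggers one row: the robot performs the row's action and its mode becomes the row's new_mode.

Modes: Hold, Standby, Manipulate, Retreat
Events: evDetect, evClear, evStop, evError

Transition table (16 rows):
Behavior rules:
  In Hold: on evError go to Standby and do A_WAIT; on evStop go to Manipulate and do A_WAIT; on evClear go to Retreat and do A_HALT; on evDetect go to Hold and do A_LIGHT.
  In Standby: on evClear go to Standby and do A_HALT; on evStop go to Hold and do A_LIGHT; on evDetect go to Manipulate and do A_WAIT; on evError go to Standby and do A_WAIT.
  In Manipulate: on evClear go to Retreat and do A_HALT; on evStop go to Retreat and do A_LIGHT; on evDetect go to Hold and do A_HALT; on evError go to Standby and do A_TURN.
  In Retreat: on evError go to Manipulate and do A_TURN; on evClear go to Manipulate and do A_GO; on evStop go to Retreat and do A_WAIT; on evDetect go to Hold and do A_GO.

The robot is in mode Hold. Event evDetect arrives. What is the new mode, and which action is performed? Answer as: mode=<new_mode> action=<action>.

current mode = Hold; filter table to that mode:
  (Hold, evError) → (Standby, A_WAIT)
  (Hold, evStop) → (Manipulate, A_WAIT)
  (Hold, evClear) → (Retreat, A_HALT)
  (Hold, evDetect) → (Hold, A_LIGHT)  ← event matches
event = evDetect selects (Hold, A_LIGHT)

mode=Hold action=A_LIGHT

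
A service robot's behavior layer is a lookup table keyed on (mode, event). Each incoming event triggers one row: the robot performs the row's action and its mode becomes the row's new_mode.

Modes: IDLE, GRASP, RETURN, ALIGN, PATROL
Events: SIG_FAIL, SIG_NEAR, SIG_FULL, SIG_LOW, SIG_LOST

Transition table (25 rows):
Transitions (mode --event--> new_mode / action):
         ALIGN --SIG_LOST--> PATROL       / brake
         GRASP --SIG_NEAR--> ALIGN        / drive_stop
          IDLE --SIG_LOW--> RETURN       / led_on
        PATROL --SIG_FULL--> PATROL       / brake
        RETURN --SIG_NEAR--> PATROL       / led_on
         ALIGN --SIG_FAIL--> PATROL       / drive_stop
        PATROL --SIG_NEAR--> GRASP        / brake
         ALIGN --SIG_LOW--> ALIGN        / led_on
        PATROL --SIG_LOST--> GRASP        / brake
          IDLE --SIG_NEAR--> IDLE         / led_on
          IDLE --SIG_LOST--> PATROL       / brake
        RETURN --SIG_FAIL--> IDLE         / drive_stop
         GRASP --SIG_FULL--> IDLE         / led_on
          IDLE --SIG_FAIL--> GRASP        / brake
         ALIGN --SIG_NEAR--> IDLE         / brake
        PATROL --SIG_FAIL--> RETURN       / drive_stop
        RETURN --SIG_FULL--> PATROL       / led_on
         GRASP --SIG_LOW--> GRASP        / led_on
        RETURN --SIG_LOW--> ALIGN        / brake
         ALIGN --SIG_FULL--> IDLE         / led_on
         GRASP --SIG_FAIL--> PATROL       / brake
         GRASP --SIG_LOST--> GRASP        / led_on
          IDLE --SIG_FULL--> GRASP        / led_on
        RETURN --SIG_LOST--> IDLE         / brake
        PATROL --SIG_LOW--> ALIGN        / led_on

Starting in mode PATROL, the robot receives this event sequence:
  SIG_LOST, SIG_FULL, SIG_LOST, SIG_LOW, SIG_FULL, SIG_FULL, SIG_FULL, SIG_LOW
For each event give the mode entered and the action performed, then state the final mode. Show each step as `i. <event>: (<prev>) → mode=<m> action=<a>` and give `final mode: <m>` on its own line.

1. SIG_LOST: (PATROL) → mode=GRASP action=brake
2. SIG_FULL: (GRASP) → mode=IDLE action=led_on
3. SIG_LOST: (IDLE) → mode=PATROL action=brake
4. SIG_LOW: (PATROL) → mode=ALIGN action=led_on
5. SIG_FULL: (ALIGN) → mode=IDLE action=led_on
6. SIG_FULL: (IDLE) → mode=GRASP action=led_on
7. SIG_FULL: (GRASP) → mode=IDLE action=led_on
8. SIG_LOW: (IDLE) → mode=RETURN action=led_on

final mode: RETURN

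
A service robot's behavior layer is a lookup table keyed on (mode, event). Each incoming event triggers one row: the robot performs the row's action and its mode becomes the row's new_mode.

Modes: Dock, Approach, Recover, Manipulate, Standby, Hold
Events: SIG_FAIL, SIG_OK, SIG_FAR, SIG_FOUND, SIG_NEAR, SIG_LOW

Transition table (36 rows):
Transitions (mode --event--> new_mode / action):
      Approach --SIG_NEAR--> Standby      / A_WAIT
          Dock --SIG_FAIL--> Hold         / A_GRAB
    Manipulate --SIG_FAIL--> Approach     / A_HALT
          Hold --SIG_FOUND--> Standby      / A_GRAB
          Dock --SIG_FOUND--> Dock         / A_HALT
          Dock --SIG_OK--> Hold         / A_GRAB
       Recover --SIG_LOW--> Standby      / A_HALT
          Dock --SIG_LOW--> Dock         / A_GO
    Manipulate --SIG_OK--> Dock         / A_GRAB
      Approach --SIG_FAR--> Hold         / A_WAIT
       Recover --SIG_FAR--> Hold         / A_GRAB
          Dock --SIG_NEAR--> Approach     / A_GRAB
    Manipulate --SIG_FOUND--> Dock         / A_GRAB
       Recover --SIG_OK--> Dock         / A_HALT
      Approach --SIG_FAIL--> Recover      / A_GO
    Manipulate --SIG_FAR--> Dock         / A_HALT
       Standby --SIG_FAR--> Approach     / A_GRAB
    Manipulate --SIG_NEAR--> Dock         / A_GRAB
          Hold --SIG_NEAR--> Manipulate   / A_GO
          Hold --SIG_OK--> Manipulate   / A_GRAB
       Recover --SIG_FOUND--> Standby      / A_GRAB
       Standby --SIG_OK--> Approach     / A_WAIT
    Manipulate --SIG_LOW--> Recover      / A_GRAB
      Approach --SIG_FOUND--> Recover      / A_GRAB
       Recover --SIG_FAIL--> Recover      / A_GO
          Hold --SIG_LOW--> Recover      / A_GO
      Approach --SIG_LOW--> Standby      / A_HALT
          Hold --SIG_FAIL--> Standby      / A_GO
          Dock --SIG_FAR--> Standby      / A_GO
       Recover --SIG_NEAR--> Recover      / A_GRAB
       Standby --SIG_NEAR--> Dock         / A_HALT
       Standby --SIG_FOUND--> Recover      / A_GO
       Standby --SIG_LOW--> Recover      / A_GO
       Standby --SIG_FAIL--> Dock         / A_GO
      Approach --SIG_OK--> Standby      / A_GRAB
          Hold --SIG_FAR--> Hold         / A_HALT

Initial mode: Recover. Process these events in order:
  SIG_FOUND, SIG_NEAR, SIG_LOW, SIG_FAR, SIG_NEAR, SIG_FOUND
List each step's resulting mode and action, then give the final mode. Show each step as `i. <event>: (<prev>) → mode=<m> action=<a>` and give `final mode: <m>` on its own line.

1. SIG_FOUND: (Recover) → mode=Standby action=A_GRAB
2. SIG_NEAR: (Standby) → mode=Dock action=A_HALT
3. SIG_LOW: (Dock) → mode=Dock action=A_GO
4. SIG_FAR: (Dock) → mode=Standby action=A_GO
5. SIG_NEAR: (Standby) → mode=Dock action=A_HALT
6. SIG_FOUND: (Dock) → mode=Dock action=A_HALT

final mode: Dock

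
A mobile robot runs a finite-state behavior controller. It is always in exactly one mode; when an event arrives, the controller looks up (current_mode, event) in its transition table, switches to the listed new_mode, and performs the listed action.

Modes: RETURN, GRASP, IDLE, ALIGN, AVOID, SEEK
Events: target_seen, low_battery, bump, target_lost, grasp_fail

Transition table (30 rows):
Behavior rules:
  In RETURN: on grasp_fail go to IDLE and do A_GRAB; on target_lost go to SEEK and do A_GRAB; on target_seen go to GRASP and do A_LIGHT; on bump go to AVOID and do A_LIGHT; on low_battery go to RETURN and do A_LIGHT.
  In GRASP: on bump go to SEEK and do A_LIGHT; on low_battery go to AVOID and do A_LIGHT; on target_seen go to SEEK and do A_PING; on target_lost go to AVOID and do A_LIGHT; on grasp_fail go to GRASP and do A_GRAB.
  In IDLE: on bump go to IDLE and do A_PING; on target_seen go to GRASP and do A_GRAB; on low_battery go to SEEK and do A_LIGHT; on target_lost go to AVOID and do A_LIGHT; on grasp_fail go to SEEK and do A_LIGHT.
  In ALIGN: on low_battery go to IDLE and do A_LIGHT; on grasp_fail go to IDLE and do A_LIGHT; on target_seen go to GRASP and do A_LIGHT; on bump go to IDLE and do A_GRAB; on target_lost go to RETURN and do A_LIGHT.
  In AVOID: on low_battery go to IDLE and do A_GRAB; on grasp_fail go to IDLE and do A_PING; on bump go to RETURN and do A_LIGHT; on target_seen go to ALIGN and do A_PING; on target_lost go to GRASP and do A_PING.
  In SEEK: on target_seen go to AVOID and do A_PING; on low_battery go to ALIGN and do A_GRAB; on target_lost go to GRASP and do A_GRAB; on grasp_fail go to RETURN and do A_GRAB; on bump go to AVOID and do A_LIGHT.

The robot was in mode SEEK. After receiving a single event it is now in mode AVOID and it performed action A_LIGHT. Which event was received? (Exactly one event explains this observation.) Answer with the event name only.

try target_seen: (SEEK, target_seen) → (AVOID, A_PING)
try low_battery: (SEEK, low_battery) → (ALIGN, A_GRAB)
try bump: (SEEK, bump) → (AVOID, A_LIGHT)  ← matches
try target_lost: (SEEK, target_lost) → (GRASP, A_GRAB)
try grasp_fail: (SEEK, grasp_fail) → (RETURN, A_GRAB)

bump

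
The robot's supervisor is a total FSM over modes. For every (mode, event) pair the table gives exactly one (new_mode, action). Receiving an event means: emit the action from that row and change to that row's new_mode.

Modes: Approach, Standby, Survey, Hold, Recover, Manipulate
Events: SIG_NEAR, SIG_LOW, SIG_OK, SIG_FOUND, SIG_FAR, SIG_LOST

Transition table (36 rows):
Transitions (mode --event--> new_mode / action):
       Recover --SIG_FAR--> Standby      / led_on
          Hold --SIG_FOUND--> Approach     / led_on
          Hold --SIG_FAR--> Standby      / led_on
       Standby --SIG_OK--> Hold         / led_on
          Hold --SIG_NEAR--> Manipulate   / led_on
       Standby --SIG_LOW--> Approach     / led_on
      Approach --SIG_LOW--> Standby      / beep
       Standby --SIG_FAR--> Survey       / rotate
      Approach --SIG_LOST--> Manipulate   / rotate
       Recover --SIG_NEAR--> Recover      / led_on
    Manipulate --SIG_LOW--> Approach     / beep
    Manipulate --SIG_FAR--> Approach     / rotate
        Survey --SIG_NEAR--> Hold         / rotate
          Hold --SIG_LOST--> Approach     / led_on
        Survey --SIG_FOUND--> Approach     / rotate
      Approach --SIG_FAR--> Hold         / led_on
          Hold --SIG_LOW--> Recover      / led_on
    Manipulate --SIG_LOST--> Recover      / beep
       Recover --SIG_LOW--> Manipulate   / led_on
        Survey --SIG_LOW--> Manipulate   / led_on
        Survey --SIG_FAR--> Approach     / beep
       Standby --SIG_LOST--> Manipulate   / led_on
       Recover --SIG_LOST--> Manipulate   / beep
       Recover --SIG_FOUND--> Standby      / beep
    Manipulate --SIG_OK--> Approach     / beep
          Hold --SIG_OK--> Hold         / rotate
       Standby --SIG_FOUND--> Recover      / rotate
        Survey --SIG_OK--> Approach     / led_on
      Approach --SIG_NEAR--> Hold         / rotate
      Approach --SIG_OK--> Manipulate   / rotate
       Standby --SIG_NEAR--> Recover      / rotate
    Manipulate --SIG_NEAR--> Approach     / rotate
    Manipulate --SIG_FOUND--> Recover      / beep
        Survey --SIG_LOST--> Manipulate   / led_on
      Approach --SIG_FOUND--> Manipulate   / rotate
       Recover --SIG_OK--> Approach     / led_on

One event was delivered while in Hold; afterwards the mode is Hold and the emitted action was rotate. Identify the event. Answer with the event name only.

SIG_OK

try SIG_NEAR: (Hold, SIG_NEAR) → (Manipulate, led_on)
try SIG_LOW: (Hold, SIG_LOW) → (Recover, led_on)
try SIG_OK: (Hold, SIG_OK) → (Hold, rotate)  ← matches
try SIG_FOUND: (Hold, SIG_FOUND) → (Approach, led_on)
try SIG_FAR: (Hold, SIG_FAR) → (Standby, led_on)
try SIG_LOST: (Hold, SIG_LOST) → (Approach, led_on)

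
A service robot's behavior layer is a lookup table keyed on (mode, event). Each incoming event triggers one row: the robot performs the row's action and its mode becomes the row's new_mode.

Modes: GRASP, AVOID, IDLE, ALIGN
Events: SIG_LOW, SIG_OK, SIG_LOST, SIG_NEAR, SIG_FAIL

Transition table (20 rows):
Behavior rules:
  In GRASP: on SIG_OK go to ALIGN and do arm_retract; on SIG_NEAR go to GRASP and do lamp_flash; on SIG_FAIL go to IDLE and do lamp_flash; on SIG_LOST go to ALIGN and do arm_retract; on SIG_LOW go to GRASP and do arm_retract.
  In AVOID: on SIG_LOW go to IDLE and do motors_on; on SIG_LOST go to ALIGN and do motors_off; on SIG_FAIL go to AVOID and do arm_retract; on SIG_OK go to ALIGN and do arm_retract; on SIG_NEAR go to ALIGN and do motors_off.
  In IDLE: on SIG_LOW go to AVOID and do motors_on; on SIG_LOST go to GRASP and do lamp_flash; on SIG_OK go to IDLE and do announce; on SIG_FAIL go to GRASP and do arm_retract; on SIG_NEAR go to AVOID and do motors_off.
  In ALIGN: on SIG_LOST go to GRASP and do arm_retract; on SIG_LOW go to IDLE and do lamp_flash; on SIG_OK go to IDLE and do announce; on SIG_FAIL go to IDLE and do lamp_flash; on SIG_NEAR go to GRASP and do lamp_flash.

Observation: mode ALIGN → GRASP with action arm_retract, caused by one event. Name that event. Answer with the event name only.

try SIG_LOW: (ALIGN, SIG_LOW) → (IDLE, lamp_flash)
try SIG_OK: (ALIGN, SIG_OK) → (IDLE, announce)
try SIG_LOST: (ALIGN, SIG_LOST) → (GRASP, arm_retract)  ← matches
try SIG_NEAR: (ALIGN, SIG_NEAR) → (GRASP, lamp_flash)
try SIG_FAIL: (ALIGN, SIG_FAIL) → (IDLE, lamp_flash)

SIG_LOST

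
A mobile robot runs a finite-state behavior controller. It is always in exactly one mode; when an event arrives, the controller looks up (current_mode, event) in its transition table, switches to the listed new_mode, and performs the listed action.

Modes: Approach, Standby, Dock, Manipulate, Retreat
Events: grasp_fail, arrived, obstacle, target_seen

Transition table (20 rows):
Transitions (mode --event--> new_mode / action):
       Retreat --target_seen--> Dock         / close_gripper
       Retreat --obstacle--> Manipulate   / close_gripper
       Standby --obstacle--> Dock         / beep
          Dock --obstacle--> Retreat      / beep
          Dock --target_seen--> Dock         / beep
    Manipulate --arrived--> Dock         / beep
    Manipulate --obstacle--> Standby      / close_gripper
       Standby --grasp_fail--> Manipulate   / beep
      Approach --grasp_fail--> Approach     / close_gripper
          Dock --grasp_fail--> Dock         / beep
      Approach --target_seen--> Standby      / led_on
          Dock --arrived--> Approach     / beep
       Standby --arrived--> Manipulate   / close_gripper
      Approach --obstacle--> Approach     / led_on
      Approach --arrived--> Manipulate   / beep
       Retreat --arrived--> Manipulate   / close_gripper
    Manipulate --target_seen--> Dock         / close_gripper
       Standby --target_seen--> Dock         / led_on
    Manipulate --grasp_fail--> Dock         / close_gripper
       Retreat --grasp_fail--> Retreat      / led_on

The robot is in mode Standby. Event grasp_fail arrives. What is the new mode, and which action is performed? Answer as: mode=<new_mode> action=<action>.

current mode = Standby; filter table to that mode:
  (Standby, obstacle) → (Dock, beep)
  (Standby, grasp_fail) → (Manipulate, beep)  ← event matches
  (Standby, arrived) → (Manipulate, close_gripper)
  (Standby, target_seen) → (Dock, led_on)
event = grasp_fail selects (Manipulate, beep)

mode=Manipulate action=beep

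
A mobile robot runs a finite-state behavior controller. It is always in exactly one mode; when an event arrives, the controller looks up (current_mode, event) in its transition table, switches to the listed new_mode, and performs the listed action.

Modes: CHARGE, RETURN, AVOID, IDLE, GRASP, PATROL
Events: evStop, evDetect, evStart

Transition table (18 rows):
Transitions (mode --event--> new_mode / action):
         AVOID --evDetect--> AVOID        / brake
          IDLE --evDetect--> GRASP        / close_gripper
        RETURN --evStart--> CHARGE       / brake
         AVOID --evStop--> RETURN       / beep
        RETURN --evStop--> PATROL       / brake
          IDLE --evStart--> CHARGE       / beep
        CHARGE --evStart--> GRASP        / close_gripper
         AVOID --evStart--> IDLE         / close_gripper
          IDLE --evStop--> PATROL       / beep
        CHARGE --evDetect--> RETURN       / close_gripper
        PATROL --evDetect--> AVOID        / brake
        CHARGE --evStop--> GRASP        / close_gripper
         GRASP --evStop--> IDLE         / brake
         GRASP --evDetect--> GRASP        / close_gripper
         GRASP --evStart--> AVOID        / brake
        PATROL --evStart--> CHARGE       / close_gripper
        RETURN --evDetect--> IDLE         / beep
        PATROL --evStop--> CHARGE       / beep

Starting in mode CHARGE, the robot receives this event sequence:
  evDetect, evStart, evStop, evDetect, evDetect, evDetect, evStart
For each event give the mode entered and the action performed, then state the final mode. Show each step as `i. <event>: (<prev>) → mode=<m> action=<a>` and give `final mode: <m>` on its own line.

1. evDetect: (CHARGE) → mode=RETURN action=close_gripper
2. evStart: (RETURN) → mode=CHARGE action=brake
3. evStop: (CHARGE) → mode=GRASP action=close_gripper
4. evDetect: (GRASP) → mode=GRASP action=close_gripper
5. evDetect: (GRASP) → mode=GRASP action=close_gripper
6. evDetect: (GRASP) → mode=GRASP action=close_gripper
7. evStart: (GRASP) → mode=AVOID action=brake

final mode: AVOID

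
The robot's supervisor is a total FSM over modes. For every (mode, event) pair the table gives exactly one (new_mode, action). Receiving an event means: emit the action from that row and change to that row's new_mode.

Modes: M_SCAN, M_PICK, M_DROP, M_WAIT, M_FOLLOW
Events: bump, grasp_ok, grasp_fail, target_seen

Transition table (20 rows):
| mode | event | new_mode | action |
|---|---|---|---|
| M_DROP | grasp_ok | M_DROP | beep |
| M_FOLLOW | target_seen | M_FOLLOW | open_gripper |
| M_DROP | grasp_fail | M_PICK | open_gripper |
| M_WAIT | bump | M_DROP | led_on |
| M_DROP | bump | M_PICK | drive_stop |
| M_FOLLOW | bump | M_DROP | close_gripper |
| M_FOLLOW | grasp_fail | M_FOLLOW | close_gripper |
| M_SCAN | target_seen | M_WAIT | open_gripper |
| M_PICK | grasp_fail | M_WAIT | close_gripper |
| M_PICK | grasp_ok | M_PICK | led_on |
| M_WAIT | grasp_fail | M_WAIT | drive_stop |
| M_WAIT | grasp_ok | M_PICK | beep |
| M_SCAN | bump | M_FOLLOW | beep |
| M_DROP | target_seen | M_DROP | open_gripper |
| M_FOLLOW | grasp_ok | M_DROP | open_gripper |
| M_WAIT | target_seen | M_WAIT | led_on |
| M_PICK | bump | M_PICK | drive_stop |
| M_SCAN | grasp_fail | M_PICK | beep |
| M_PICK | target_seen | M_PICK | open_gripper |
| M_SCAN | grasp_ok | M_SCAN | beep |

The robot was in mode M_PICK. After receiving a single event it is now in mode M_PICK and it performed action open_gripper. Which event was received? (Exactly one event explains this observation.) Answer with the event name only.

try bump: (M_PICK, bump) → (M_PICK, drive_stop)
try grasp_ok: (M_PICK, grasp_ok) → (M_PICK, led_on)
try grasp_fail: (M_PICK, grasp_fail) → (M_WAIT, close_gripper)
try target_seen: (M_PICK, target_seen) → (M_PICK, open_gripper)  ← matches

target_seen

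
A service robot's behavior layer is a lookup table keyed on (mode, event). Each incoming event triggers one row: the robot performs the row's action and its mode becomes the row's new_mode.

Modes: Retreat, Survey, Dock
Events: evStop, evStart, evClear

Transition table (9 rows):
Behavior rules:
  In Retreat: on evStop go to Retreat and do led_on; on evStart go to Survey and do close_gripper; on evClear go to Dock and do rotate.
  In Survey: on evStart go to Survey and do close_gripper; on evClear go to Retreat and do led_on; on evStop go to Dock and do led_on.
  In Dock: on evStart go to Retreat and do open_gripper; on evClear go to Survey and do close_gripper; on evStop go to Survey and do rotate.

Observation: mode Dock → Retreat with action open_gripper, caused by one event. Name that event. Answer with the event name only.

evStart

try evStop: (Dock, evStop) → (Survey, rotate)
try evStart: (Dock, evStart) → (Retreat, open_gripper)  ← matches
try evClear: (Dock, evClear) → (Survey, close_gripper)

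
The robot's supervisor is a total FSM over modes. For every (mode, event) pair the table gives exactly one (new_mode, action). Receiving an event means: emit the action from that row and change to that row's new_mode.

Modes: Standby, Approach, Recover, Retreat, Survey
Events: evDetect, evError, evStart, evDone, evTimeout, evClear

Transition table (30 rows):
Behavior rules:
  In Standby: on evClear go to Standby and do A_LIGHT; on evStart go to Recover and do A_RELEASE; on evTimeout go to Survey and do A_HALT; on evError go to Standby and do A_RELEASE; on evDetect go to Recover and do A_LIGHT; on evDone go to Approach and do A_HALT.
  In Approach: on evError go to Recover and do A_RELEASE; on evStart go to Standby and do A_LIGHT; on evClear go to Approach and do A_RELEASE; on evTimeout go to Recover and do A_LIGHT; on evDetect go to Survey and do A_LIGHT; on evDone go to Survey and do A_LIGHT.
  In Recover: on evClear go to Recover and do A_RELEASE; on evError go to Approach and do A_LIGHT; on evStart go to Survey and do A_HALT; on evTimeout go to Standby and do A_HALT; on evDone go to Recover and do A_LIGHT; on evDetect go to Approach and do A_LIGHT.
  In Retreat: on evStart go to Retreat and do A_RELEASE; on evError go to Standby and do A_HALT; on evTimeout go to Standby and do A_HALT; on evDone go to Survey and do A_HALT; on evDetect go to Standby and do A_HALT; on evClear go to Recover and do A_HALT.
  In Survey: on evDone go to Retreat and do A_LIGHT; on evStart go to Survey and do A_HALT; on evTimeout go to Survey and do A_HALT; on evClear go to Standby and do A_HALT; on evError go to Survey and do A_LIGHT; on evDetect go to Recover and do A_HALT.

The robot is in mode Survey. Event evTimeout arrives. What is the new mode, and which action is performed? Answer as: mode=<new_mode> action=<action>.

mode=Survey action=A_HALT

current mode = Survey; filter table to that mode:
  (Survey, evDone) → (Retreat, A_LIGHT)
  (Survey, evStart) → (Survey, A_HALT)
  (Survey, evTimeout) → (Survey, A_HALT)  ← event matches
  (Survey, evClear) → (Standby, A_HALT)
  (Survey, evError) → (Survey, A_LIGHT)
  (Survey, evDetect) → (Recover, A_HALT)
event = evTimeout selects (Survey, A_HALT)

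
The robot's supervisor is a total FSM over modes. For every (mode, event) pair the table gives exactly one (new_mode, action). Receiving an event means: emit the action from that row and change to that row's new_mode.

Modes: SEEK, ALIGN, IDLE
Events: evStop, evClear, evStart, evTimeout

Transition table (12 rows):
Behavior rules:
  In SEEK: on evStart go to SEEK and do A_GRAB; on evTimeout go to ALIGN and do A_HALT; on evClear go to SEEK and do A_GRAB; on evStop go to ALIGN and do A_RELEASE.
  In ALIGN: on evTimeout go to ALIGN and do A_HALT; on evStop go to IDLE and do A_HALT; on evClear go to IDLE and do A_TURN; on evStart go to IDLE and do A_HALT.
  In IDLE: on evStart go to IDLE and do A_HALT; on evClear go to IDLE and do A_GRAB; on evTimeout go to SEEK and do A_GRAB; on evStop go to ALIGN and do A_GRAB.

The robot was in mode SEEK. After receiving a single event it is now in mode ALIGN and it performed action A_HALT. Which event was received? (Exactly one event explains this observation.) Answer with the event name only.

try evStop: (SEEK, evStop) → (ALIGN, A_RELEASE)
try evClear: (SEEK, evClear) → (SEEK, A_GRAB)
try evStart: (SEEK, evStart) → (SEEK, A_GRAB)
try evTimeout: (SEEK, evTimeout) → (ALIGN, A_HALT)  ← matches

evTimeout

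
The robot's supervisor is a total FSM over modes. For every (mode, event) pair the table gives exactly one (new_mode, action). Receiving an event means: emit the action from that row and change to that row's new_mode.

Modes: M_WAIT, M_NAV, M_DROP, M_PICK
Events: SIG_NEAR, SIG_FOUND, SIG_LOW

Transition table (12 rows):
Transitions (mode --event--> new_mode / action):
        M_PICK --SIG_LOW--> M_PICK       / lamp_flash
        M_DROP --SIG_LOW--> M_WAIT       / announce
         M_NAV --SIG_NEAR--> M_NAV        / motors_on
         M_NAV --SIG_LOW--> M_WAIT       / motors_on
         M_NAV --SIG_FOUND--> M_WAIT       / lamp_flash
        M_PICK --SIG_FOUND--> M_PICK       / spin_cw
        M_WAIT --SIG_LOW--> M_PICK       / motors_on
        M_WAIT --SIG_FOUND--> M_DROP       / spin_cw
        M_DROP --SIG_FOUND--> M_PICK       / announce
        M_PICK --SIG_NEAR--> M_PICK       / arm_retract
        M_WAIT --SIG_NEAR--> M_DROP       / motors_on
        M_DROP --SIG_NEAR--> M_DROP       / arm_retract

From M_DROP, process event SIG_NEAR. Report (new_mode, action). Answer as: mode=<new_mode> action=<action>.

current mode = M_DROP; filter table to that mode:
  (M_DROP, SIG_LOW) → (M_WAIT, announce)
  (M_DROP, SIG_FOUND) → (M_PICK, announce)
  (M_DROP, SIG_NEAR) → (M_DROP, arm_retract)  ← event matches
event = SIG_NEAR selects (M_DROP, arm_retract)

mode=M_DROP action=arm_retract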